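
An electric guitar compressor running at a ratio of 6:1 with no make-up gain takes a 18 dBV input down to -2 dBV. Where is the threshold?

Gain reduction = 18 − (-2) = 20 dB; output overshoot = GR / (R − 1) = 20 / 5 = 4 dB.
Threshold = output − output overshoot = -2 − 4 = -6 dBV.

-6 dBV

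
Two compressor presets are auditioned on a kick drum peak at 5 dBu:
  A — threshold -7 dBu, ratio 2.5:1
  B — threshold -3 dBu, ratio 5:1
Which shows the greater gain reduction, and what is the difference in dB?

A, by 0.8 dB

A: GR = 12 − 12/2.5 = 7.2 dB.
B: GR = 8 − 8/5 = 6.4 dB.
Difference: 0.8 dB in favour of A.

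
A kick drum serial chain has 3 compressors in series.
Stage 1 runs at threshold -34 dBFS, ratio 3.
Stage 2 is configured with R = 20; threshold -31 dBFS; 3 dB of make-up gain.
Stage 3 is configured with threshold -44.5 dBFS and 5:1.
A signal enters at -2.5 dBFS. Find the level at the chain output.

-41.125 dBFS

Stage 1: -2.5 dBFS is 31.5 dB over -34 dBFS; at 3:1 that becomes 10.5 dB over, giving -23.5 dBFS.
Stage 2: -23.5 dBFS is 7.5 dB over -31 dBFS; at 20:1 that becomes 0.375 dB over, giving -30.625 dBFS; +3 dB make-up → -27.625 dBFS.
Stage 3: overshoot 16.875 dB → 16.875/5 = 3.375 dB → -41.125 dBFS.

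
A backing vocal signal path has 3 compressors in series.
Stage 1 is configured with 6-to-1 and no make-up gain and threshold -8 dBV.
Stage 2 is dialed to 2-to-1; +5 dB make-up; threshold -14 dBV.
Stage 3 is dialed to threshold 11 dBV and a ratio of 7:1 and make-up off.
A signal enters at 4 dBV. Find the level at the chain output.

Stage 1: 4 dBV is 12 dB over -8 dBV; at 6:1 that becomes 2 dB over, giving -6 dBV.
Stage 2: 8 dB above -14 dBV, reduced 2:1 to 4 dB above → -10 dBV; +5 dB make-up → -5 dBV.
Stage 3: below threshold (-5 ≤ 11); passes unchanged; output -5 dBV.

-5 dBV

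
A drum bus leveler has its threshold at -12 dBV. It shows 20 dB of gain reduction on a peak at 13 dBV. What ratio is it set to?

Input overshoot = 13 − (-12) = 25 dB.
Output overshoot = 25 − 20 = 5 dB.
Ratio = input overshoot / output overshoot = 25 / 5 = 5.

5:1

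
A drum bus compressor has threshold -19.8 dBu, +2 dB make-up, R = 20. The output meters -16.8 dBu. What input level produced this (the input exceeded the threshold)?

Remove make-up: -16.8 − 2 = -18.8 dBu.
Post-compression overshoot = -18.8 − (-19.8) = 1 dB.
Input overshoot = R × output overshoot = 20 dB → input = -19.8 + 20 = 0.2 dBu.

0.2 dBu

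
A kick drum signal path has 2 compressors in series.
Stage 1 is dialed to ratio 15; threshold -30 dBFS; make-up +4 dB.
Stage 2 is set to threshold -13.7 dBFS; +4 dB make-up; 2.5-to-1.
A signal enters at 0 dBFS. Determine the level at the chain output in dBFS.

-20 dBFS

Stage 1: overshoot 30 dB → 30/15 = 2 dB → -28 dBFS; +4 dB make-up → -24 dBFS.
Stage 2: below threshold (-24 ≤ -13.7); passes unchanged; make-up brings it to -20 dBFS.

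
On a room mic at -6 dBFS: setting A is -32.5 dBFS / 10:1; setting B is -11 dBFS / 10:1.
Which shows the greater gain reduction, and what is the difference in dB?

A, by 19.35 dB

A: 26.5 dB over, compressed to 2.65 dB over, so 23.85 dB of GR.
B: 5 dB over, compressed to 0.5 dB over, so 4.5 dB of GR.
A applies 19.35 dB more gain reduction.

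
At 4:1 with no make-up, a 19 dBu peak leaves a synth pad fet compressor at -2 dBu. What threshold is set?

Let T be the threshold. Output overshoot = (input overshoot)/R, so -2 − T = (19 − T)/4.
4·(-2 − T) = 19 − T → 3·T = -8 − 19 = -27.
T = -27/3 = -9 dBu.

-9 dBu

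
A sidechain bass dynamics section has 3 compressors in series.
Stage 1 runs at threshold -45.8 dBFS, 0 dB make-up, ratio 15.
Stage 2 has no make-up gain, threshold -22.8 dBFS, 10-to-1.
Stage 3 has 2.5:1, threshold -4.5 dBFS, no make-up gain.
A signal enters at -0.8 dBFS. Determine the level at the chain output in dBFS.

Stage 1: 45 dB above -45.8 dBFS, reduced 15:1 to 3 dB above → -42.8 dBFS.
Stage 2: -42.8 dBFS ≤ -22.8 dBFS, so stage 2 doesn't engage; output -42.8 dBFS.
Stage 3: -42.8 dBFS ≤ -4.5 dBFS, so stage 3 doesn't engage; output -42.8 dBFS.

-42.8 dBFS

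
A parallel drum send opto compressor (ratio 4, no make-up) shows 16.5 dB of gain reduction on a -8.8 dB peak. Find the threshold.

-30.8 dB

Input is 22 dB above T (since output overshoot × R = input overshoot: (-25.3 − T)·4 = -8.8 − T gives T = -30.8 dB).
Check: -30.8 + (-8.8 − (-30.8))/4 = -30.8 + 5.5 = -25.3 dB. ✓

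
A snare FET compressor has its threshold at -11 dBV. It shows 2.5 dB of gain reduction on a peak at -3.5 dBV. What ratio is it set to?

1.5:1

Input overshoot = -3.5 − (-11) = 7.5 dB.
Output overshoot = 7.5 − 2.5 = 5 dB.
Ratio = input overshoot / output overshoot = 7.5 / 5 = 1.5.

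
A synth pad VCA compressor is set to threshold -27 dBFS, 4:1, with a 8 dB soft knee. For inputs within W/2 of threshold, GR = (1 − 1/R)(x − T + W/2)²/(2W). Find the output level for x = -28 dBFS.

x − T + W/2 = -28 − (-27) + 4 = 3.
GR = (1 − 1/4) × 3² / 16 = 0.75 × 9 / 16 = 0.421875 dB.
Output = -28 − 0.421875 = -28.421875 dBFS.

-28.421875 dBFS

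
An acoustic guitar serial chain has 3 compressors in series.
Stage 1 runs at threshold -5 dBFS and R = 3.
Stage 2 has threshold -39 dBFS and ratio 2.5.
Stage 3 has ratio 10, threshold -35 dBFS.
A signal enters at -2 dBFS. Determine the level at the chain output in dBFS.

-34 dBFS

Stage 1: overshoot 3 dB → 3/3 = 1 dB → -4 dBFS.
Stage 2: overshoot 35 dB → 35/2.5 = 14 dB → -25 dBFS.
Stage 3: overshoot 10 dB → 10/10 = 1 dB → -34 dBFS.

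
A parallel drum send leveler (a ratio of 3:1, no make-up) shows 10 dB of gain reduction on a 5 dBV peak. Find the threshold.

Input is 15 dB above T (since output overshoot × R = input overshoot: (-5 − T)·3 = 5 − T gives T = -10 dBV).
Check: -10 + (5 − (-10))/3 = -10 + 5 = -5 dBV. ✓

-10 dBV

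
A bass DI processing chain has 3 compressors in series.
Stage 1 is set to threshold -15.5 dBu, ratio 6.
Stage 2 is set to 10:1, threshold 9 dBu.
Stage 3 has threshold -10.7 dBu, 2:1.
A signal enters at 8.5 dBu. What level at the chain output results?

-11.5 dBu

Stage 1: 8.5 dBu is 24 dB over -15.5 dBu; at 6:1 that becomes 4 dB over, giving -11.5 dBu.
Stage 2: -11.5 dBu ≤ 9 dBu, so stage 2 doesn't engage; output -11.5 dBu.
Stage 3: -11.5 dBu ≤ -10.7 dBu, so stage 3 doesn't engage; output -11.5 dBu.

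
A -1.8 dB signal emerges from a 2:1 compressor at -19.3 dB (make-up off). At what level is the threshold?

Gain reduction = -1.8 − (-19.3) = 17.5 dB; output overshoot = GR / (R − 1) = 17.5 / 1 = 17.5 dB.
Threshold = output − output overshoot = -19.3 − 17.5 = -36.8 dB.

-36.8 dB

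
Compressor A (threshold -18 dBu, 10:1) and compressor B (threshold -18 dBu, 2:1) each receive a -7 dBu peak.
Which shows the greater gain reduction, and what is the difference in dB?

A, by 4.4 dB

A: GR = 11 − 11/10 = 9.9 dB.
B: GR = 11 − 11/2 = 5.5 dB.
A reduces 4.4 dB more.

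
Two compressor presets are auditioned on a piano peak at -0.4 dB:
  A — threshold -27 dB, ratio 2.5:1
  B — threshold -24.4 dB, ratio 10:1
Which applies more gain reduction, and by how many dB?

B, by 5.64 dB

A: GR = 26.6 − 26.6/2.5 = 15.96 dB.
B: GR = 24 − 24/10 = 21.6 dB.
B reduces 5.64 dB more.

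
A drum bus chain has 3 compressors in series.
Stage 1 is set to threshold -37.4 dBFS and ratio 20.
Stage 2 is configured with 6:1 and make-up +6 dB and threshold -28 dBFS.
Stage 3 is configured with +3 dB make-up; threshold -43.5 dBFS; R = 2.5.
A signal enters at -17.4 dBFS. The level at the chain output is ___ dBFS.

-35.26 dBFS

Stage 1: 20 dB above -37.4 dBFS, reduced 20:1 to 1 dB above → -36.4 dBFS.
Stage 2: -36.4 dBFS ≤ -28 dBFS, so stage 2 doesn't engage; make-up brings it to -30.4 dBFS.
Stage 3: 13.1 dB above -43.5 dBFS, reduced 2.5:1 to 5.24 dB above → -38.26 dBFS; +3 dB make-up → -35.26 dBFS.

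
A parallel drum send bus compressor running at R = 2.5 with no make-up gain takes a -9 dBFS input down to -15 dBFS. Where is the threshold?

Input is 10 dB above T (since output overshoot × R = input overshoot: (-15 − T)·2.5 = -9 − T gives T = -19 dBFS).
Check: -19 + (-9 − (-19))/2.5 = -19 + 4 = -15 dBFS. ✓

-19 dBFS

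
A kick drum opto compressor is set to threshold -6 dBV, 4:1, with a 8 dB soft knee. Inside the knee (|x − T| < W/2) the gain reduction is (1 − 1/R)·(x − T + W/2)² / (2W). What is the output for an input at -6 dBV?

-6.75 dBV

x − T + W/2 = -6 − (-6) + 4 = 4.
GR = (1 − 1/4) × 4² / 16 = 0.75 × 16 / 16 = 0.75 dB.
Output = -6 − 0.75 = -6.75 dBV.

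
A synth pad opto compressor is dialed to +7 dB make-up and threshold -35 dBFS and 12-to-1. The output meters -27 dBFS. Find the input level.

Before make-up, the level was -27 − 7 = -34 dBFS.
Post-compression overshoot = -34 − (-35) = 1 dB.
Before 12:1 compression the overshoot was 1 × 12 = 12 dB, so input = -35 + 12 = -23 dBFS.

-23 dBFS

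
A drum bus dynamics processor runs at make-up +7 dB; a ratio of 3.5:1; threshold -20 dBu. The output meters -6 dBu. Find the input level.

Before make-up, the level was -6 − 7 = -13 dBu.
That's 7 dB above the -20 dBu threshold.
Input overshoot = R × output overshoot = 24.5 dB → input = -20 + 24.5 = 4.5 dBu.

4.5 dBu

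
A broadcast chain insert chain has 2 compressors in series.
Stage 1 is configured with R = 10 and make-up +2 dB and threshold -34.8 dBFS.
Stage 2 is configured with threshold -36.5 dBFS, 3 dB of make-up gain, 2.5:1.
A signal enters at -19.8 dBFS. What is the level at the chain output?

-31.42 dBFS

Stage 1: 15 dB above -34.8 dBFS, reduced 10:1 to 1.5 dB above → -33.3 dBFS; +2 dB make-up → -31.3 dBFS.
Stage 2: overshoot 5.2 dB → 5.2/2.5 = 2.08 dB → -34.42 dBFS; +3 dB make-up → -31.42 dBFS.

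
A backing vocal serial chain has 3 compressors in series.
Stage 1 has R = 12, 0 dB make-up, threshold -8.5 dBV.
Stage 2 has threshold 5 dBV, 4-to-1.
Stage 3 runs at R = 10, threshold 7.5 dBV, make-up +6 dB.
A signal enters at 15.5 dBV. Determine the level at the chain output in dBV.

Stage 1: 15.5 dBV is 24 dB over -8.5 dBV; at 12:1 that becomes 2 dB over, giving -6.5 dBV.
Stage 2: -6.5 dBV ≤ 5 dBV, so stage 2 doesn't engage; output -6.5 dBV.
Stage 3: below threshold (-6.5 ≤ 7.5); passes unchanged; make-up brings it to -0.5 dBV.

-0.5 dBV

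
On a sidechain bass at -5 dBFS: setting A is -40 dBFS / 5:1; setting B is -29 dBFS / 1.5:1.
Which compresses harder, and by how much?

A, by 20 dB

A: GR = 35 − 35/5 = 28 dB.
B: GR = 24 − 24/1.5 = 8 dB.
A reduces 20 dB more.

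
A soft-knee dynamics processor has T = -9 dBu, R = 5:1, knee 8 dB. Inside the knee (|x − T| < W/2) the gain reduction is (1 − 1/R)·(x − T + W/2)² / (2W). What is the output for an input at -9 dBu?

-9.8 dBu

x − T + W/2 = -9 − (-9) + 4 = 4.
GR = (1 − 1/5) × 4² / 16 = 0.8 × 16 / 16 = 0.8 dB.
Output = -9 − 0.8 = -9.8 dBu.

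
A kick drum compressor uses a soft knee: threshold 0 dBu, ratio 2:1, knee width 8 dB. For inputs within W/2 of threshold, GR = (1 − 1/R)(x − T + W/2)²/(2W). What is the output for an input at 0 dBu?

-0.5 dBu

x − T + W/2 = 0 − 0 + 4 = 4.
GR = (1 − 1/2) × 4² / 16 = 0.5 × 16 / 16 = 0.5 dB.
Output = 0 − 0.5 = -0.5 dBu.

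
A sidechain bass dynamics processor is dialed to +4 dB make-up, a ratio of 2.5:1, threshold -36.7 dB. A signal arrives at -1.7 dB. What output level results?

Overshoot: -1.7 − (-36.7) = 35 dB.
The 35 dB excess becomes 14 dB after 2.5:1 reduction.
Output = -36.7 + 14 = -22.7 dB; make-up adds 4 dB, giving -18.7 dB.

-18.7 dB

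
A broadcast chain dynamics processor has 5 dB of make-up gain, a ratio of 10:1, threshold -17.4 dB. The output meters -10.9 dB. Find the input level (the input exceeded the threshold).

Stripping the +5 dB make-up gives -15.9 dB at the gain stage.
That's 1.5 dB above the -17.4 dB threshold.
Undo the ratio: input overshoot = 1.5 × 10 = 15 dB, giving input = -2.4 dB.

-2.4 dB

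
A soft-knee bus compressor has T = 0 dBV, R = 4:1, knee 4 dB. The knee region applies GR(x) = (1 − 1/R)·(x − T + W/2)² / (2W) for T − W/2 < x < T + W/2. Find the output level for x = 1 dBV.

0.15625 dBV

x − T + W/2 = 1 − 0 + 2 = 3.
GR = (1 − 1/4) × 3² / 8 = 0.75 × 9 / 8 = 0.84375 dB.
Output = 1 − 0.84375 = 0.15625 dBV.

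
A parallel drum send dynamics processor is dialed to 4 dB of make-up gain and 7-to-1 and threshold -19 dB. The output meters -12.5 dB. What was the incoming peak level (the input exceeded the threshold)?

-1.5 dB

Before make-up, the level was -12.5 − 4 = -16.5 dB.
The compressed level sits -16.5 − (-19) = 2.5 dB over threshold.
Input overshoot = R × output overshoot = 17.5 dB → input = -19 + 17.5 = -1.5 dB.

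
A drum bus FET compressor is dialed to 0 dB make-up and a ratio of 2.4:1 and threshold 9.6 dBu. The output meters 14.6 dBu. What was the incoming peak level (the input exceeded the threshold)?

That's 5 dB above the 9.6 dBu threshold.
Input overshoot = R × output overshoot = 12 dB → input = 9.6 + 12 = 21.6 dBu.

21.6 dBu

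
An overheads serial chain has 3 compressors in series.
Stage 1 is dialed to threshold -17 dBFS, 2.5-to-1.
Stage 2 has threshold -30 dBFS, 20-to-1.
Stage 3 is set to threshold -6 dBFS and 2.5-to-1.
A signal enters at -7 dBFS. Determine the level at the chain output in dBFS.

Stage 1: -7 dBFS is 10 dB over -17 dBFS; at 2.5:1 that becomes 4 dB over, giving -13 dBFS.
Stage 2: 17 dB above -30 dBFS, reduced 20:1 to 0.85 dB above → -29.15 dBFS.
Stage 3: -29.15 dBFS ≤ -6 dBFS, so stage 3 doesn't engage; output -29.15 dBFS.

-29.15 dBFS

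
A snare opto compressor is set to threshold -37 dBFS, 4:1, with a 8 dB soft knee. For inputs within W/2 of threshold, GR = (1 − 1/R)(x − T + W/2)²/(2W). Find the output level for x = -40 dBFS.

x − T + W/2 = -40 − (-37) + 4 = 1.
GR = (1 − 1/4) × 1² / 16 = 0.75 × 1 / 16 = 0.046875 dB.
Output = -40 − 0.046875 = -40.046875 dBFS.

-40.046875 dBFS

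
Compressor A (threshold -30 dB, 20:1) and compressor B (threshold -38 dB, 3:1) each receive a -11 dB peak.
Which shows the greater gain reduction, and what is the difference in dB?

A, by 0.05 dB

A: GR = 19 − 19/20 = 18.05 dB.
B: GR = 27 − 27/3 = 18 dB.
A reduces 0.05 dB more.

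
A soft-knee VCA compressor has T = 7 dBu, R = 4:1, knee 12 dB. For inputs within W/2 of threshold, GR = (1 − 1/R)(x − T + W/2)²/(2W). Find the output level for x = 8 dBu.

6.46875 dBu

x − T + W/2 = 8 − 7 + 6 = 7.
GR = (1 − 1/4) × 7² / 24 = 0.75 × 49 / 24 = 1.53125 dB.
Output = 8 − 1.53125 = 6.46875 dBu.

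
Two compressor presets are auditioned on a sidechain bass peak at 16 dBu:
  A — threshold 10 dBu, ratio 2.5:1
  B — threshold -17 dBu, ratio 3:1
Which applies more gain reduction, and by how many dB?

B, by 18.4 dB

A: GR = 6 − 6/2.5 = 3.6 dB.
B: GR = 33 − 33/3 = 22 dB.
Difference: 18.4 dB in favour of B.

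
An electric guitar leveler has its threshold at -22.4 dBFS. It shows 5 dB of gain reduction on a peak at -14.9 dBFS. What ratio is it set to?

3:1

Input overshoot = -14.9 − (-22.4) = 7.5 dB.
Output overshoot = 7.5 − 5 = 2.5 dB.
Ratio = input overshoot / output overshoot = 7.5 / 2.5 = 3.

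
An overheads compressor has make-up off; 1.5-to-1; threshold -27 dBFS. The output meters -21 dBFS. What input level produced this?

-18 dBFS

That's 6 dB above the -27 dBFS threshold.
Undo the ratio: input overshoot = 6 × 1.5 = 9 dB, giving input = -18 dBFS.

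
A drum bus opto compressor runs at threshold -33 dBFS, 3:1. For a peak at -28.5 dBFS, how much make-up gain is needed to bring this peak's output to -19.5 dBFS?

Without make-up, output = threshold + overshoot/3 = -33 + 1.5 = -31.5 dBFS.
Gap to target: 12 dB.

12 dB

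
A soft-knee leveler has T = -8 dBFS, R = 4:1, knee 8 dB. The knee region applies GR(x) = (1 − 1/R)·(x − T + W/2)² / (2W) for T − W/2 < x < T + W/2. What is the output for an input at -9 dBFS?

x − T + W/2 = -9 − (-8) + 4 = 3.
GR = (1 − 1/4) × 3² / 16 = 0.75 × 9 / 16 = 0.421875 dB.
Output = -9 − 0.421875 = -9.421875 dBFS.

-9.421875 dBFS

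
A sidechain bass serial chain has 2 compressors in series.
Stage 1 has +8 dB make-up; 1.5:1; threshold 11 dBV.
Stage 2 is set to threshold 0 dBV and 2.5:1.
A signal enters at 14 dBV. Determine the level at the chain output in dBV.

Stage 1: 14 dBV is 3 dB over 11 dBV; at 1.5:1 that becomes 2 dB over, giving 13 dBV; +8 dB make-up → 21 dBV.
Stage 2: 21 dB above 0 dBV, reduced 2.5:1 to 8.4 dB above → 8.4 dBV.

8.4 dBV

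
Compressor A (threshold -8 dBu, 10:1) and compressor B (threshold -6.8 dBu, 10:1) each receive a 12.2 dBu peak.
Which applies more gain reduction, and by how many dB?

A: overshoot 20.2 dB → output overshoot 2.02 dB → GR 18.18 dB.
B: overshoot 19 dB → output overshoot 1.9 dB → GR 17.1 dB.
A applies 1.08 dB more gain reduction.

A, by 1.08 dB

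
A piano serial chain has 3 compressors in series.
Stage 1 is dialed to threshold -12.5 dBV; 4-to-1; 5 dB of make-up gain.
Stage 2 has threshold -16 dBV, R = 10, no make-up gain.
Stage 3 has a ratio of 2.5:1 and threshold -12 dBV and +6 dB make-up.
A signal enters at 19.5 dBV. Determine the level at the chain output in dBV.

-8.35 dBV

Stage 1: 32 dB above -12.5 dBV, reduced 4:1 to 8 dB above → -4.5 dBV; +5 dB make-up → 0.5 dBV.
Stage 2: 0.5 dBV is 16.5 dB over -16 dBV; at 10:1 that becomes 1.65 dB over, giving -14.35 dBV.
Stage 3: -14.35 dBV is at or below the -12 dBV threshold — no compression; make-up brings it to -8.35 dBV.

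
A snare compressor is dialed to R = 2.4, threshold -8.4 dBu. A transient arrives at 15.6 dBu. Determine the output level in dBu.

The input is 24 dB above the -8.4 dBu threshold.
2.4:1 compression reduces that to 24/2.4 = 10 dB over.
Output = -8.4 + 10 = 1.6 dBu.

1.6 dBu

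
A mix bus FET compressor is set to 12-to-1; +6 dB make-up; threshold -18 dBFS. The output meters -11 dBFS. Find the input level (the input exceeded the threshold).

-6 dBFS

Stripping the +6 dB make-up gives -17 dBFS at the gain stage.
Post-compression overshoot = -17 − (-18) = 1 dB.
Before 12:1 compression the overshoot was 1 × 12 = 12 dB, so input = -18 + 12 = -6 dBFS.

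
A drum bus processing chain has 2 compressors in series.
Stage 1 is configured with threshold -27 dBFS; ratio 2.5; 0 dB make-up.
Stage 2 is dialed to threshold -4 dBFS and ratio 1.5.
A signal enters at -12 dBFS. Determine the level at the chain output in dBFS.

Stage 1: overshoot 15 dB → 15/2.5 = 6 dB → -21 dBFS.
Stage 2: below threshold (-21 ≤ -4); passes unchanged; output -21 dBFS.

-21 dBFS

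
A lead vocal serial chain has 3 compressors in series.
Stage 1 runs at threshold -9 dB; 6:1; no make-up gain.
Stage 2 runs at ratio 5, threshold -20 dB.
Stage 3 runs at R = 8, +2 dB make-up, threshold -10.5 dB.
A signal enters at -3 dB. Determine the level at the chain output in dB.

Stage 1: -3 dB is 6 dB over -9 dB; at 6:1 that becomes 1 dB over, giving -8 dB.
Stage 2: -8 dB is 12 dB over -20 dB; at 5:1 that becomes 2.4 dB over, giving -17.6 dB.
Stage 3: -17.6 dB is at or below the -10.5 dB threshold — no compression; make-up brings it to -15.6 dB.

-15.6 dB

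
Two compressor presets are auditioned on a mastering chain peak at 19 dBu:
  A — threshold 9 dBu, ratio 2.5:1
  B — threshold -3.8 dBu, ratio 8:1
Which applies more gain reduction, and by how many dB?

A: 10 dB over, compressed to 4 dB over, so 6 dB of GR.
B: 22.8 dB over, compressed to 2.85 dB over, so 19.95 dB of GR.
B reduces 13.95 dB more.

B, by 13.95 dB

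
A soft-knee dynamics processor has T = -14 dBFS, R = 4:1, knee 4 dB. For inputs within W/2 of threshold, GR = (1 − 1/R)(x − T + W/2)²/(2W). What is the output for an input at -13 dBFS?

x − T + W/2 = -13 − (-14) + 2 = 3.
GR = (1 − 1/4) × 3² / 8 = 0.75 × 9 / 8 = 0.84375 dB.
Output = -13 − 0.84375 = -13.84375 dBFS.

-13.84375 dBFS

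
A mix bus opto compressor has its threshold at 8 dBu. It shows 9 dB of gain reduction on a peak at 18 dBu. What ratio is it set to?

10:1

Input overshoot = 18 − 8 = 10 dB.
Output overshoot = 10 − 9 = 1 dB.
Ratio = input overshoot / output overshoot = 10 / 1 = 10.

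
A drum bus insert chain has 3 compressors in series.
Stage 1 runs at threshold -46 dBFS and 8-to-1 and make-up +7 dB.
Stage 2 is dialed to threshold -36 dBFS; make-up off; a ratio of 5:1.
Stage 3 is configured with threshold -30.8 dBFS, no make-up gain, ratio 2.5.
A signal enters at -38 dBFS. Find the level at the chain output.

-38 dBFS

Stage 1: -38 dBFS is 8 dB over -46 dBFS; at 8:1 that becomes 1 dB over, giving -45 dBFS; +7 dB make-up → -38 dBFS.
Stage 2: -38 dBFS ≤ -36 dBFS, so stage 2 doesn't engage; output -38 dBFS.
Stage 3: -38 dBFS is at or below the -30.8 dBFS threshold — no compression; output -38 dBFS.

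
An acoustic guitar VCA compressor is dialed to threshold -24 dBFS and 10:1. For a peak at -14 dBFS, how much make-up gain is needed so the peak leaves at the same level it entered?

9 dB

The peak compresses to -24 + 10/10 = -23 dBFS.
To reach -14 dBFS requires -14 − (-23) = 9 dB of make-up.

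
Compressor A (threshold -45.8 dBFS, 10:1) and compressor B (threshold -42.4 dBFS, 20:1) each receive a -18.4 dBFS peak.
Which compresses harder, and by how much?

A: 27.4 dB over, compressed to 2.74 dB over, so 24.66 dB of GR.
B: 24 dB over, compressed to 1.2 dB over, so 22.8 dB of GR.
A applies 1.86 dB more gain reduction.

A, by 1.86 dB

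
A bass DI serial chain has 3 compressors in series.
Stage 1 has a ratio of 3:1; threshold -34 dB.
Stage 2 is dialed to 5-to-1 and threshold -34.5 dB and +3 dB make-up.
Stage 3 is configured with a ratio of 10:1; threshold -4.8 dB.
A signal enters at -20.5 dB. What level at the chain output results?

Stage 1: overshoot 13.5 dB → 13.5/3 = 4.5 dB → -29.5 dB.
Stage 2: -29.5 dB is 5 dB over -34.5 dB; at 5:1 that becomes 1 dB over, giving -33.5 dB; +3 dB make-up → -30.5 dB.
Stage 3: below threshold (-30.5 ≤ -4.8); passes unchanged; output -30.5 dB.

-30.5 dB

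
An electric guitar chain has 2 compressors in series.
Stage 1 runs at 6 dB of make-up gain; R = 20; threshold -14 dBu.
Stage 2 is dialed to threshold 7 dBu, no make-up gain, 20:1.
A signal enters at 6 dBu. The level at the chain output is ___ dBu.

-7 dBu

Stage 1: 6 dBu is 20 dB over -14 dBu; at 20:1 that becomes 1 dB over, giving -13 dBu; +6 dB make-up → -7 dBu.
Stage 2: below threshold (-7 ≤ 7); passes unchanged; output -7 dBu.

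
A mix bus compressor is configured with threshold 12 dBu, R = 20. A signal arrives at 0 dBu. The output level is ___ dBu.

0 dBu is 12 dB below the 12 dBu threshold, so no gain reduction is applied.
Output = input = 0 dBu.

0 dBu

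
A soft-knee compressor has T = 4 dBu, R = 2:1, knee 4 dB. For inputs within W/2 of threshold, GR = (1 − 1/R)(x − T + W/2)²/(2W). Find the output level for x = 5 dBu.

4.4375 dBu

x − T + W/2 = 5 − 4 + 2 = 3.
GR = (1 − 1/2) × 3² / 8 = 0.5 × 9 / 8 = 0.5625 dB.
Output = 5 − 0.5625 = 4.4375 dBu.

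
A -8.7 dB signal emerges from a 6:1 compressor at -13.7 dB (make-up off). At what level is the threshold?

Let T be the threshold. Output overshoot = (input overshoot)/R, so -13.7 − T = (-8.7 − T)/6.
6·(-13.7 − T) = -8.7 − T → 5·T = -82.2 − (-8.7) = -73.5.
T = -73.5/5 = -14.7 dB.

-14.7 dB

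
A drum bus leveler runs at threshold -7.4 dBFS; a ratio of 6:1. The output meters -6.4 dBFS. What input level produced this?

That's 1 dB above the -7.4 dBFS threshold.
Undo the ratio: input overshoot = 1 × 6 = 6 dB, giving input = -1.4 dBFS.

-1.4 dBFS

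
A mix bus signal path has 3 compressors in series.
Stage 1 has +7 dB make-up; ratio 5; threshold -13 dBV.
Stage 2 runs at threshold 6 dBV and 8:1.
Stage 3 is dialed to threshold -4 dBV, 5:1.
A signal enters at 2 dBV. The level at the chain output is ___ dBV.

-3.8 dBV

Stage 1: overshoot 15 dB → 15/5 = 3 dB → -10 dBV; +7 dB make-up → -3 dBV.
Stage 2: -3 dBV ≤ 6 dBV, so stage 2 doesn't engage; output -3 dBV.
Stage 3: -3 dBV is 1 dB over -4 dBV; at 5:1 that becomes 0.2 dB over, giving -3.8 dBV.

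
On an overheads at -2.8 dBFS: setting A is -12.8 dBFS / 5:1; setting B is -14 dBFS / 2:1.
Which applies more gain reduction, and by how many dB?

A: GR = 10 − 10/5 = 8 dB.
B: GR = 11.2 − 11.2/2 = 5.6 dB.
Difference: 2.4 dB in favour of A.

A, by 2.4 dB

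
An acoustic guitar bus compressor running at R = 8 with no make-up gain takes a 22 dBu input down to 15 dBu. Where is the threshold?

Input is 8 dB above T (since output overshoot × R = input overshoot: (15 − T)·8 = 22 − T gives T = 14 dBu).
Check: 14 + (22 − 14)/8 = 14 + 1 = 15 dBu. ✓

14 dBu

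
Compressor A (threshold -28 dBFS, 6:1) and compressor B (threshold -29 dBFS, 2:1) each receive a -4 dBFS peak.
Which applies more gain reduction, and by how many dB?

A, by 7.5 dB

A: 24 dB over, compressed to 4 dB over, so 20 dB of GR.
B: 25 dB over, compressed to 12.5 dB over, so 12.5 dB of GR.
Difference: 7.5 dB in favour of A.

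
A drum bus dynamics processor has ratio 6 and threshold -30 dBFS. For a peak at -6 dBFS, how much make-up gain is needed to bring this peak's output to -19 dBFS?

7 dB

The peak compresses to -30 + 24/6 = -26 dBFS.
To reach -19 dBFS requires -19 − (-26) = 7 dB of make-up.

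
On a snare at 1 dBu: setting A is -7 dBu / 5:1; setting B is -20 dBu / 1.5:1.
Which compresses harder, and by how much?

A: overshoot 8 dB → output overshoot 1.6 dB → GR 6.4 dB.
B: overshoot 21 dB → output overshoot 14 dB → GR 7 dB.
B applies 0.6 dB more gain reduction.

B, by 0.6 dB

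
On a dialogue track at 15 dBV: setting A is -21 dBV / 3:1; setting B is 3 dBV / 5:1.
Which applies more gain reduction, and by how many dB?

A, by 14.4 dB

A: GR = 36 − 36/3 = 24 dB.
B: GR = 12 − 12/5 = 9.6 dB.
A reduces 14.4 dB more.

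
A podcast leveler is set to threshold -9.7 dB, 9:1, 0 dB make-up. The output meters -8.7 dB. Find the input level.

The compressed level sits -8.7 − (-9.7) = 1 dB over threshold.
Before 9:1 compression the overshoot was 1 × 9 = 9 dB, so input = -9.7 + 9 = -0.7 dB.

-0.7 dB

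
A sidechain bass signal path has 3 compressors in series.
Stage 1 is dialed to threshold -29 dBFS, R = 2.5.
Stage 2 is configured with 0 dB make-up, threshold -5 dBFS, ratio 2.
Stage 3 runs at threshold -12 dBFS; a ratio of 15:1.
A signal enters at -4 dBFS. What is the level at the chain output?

-19 dBFS

Stage 1: 25 dB above -29 dBFS, reduced 2.5:1 to 10 dB above → -19 dBFS.
Stage 2: -19 dBFS is at or below the -5 dBFS threshold — no compression; output -19 dBFS.
Stage 3: -19 dBFS is at or below the -12 dBFS threshold — no compression; output -19 dBFS.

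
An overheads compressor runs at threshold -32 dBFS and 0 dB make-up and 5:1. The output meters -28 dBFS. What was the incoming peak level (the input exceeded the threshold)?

Post-compression overshoot = -28 − (-32) = 4 dB.
Before 5:1 compression the overshoot was 4 × 5 = 20 dB, so input = -32 + 20 = -12 dBFS.

-12 dBFS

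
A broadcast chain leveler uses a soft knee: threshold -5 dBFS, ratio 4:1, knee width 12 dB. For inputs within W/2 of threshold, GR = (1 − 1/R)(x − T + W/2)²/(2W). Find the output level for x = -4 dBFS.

-5.53125 dBFS

x − T + W/2 = -4 − (-5) + 6 = 7.
GR = (1 − 1/4) × 7² / 24 = 0.75 × 49 / 24 = 1.53125 dB.
Output = -4 − 1.53125 = -5.53125 dBFS.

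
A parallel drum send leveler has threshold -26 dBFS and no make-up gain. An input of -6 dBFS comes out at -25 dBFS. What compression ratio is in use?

Input overshoot = -6 − (-26) = 20 dB; output overshoot = -25 − (-26) = 1 dB.
Ratio = 20 / 1 = 20.

20:1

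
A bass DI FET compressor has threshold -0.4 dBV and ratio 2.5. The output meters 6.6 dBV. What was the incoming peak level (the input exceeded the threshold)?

17.1 dBV

That's 7 dB above the -0.4 dBV threshold.
Before 2.5:1 compression the overshoot was 7 × 2.5 = 17.5 dB, so input = -0.4 + 17.5 = 17.1 dBV.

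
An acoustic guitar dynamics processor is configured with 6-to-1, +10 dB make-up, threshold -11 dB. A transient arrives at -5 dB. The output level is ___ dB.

The input is 6 dB above the -11 dB threshold.
At 6:1 the overshoot is divided by 6, leaving 1 dB above threshold.
Output = -11 + 1 = -10 dB; make-up adds 10 dB, giving 0 dB.

0 dB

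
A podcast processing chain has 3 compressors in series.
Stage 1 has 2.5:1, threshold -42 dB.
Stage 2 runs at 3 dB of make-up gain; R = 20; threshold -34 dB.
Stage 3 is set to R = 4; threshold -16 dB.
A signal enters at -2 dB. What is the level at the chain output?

Stage 1: -2 dB is 40 dB over -42 dB; at 2.5:1 that becomes 16 dB over, giving -26 dB.
Stage 2: -26 dB is 8 dB over -34 dB; at 20:1 that becomes 0.4 dB over, giving -33.6 dB; +3 dB make-up → -30.6 dB.
Stage 3: -30.6 dB is at or below the -16 dB threshold — no compression; output -30.6 dB.

-30.6 dB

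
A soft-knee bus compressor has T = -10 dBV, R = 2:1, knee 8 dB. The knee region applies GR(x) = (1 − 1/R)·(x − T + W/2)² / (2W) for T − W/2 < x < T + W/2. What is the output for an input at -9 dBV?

x − T + W/2 = -9 − (-10) + 4 = 5.
GR = (1 − 1/2) × 5² / 16 = 0.5 × 25 / 16 = 0.78125 dB.
Output = -9 − 0.78125 = -9.78125 dBV.

-9.78125 dBV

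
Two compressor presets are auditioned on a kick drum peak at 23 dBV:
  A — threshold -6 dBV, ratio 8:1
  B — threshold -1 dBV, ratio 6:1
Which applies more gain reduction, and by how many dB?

A, by 5.375 dB

A: overshoot 29 dB → output overshoot 3.625 dB → GR 25.375 dB.
B: overshoot 24 dB → output overshoot 4 dB → GR 20 dB.
A applies 5.375 dB more gain reduction.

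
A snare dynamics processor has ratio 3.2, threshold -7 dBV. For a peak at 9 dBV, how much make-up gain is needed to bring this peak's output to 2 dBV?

4 dB

Overshoot 16 dB → 16/3.2 = 5 dB after compression, so the compressed level is -7 + 5 = -2 dBV.
Make-up = target − compressed = 2 − (-2) = 4 dB.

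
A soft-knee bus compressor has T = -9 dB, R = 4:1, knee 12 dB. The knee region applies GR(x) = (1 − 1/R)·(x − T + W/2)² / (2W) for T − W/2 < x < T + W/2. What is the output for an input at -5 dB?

x − T + W/2 = -5 − (-9) + 6 = 10.
GR = (1 − 1/4) × 10² / 24 = 0.75 × 100 / 24 = 3.125 dB.
Output = -5 − 3.125 = -8.125 dB.

-8.125 dB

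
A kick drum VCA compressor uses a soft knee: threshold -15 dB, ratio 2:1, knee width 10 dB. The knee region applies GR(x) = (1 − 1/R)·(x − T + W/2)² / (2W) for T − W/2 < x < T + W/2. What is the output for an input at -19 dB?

-19.025 dB

x − T + W/2 = -19 − (-15) + 5 = 1.
GR = (1 − 1/2) × 1² / 20 = 0.5 × 1 / 20 = 0.025 dB.
Output = -19 − 0.025 = -19.025 dB.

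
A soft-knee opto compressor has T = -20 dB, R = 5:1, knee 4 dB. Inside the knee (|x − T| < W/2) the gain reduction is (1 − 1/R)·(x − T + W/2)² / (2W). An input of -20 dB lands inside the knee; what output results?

x − T + W/2 = -20 − (-20) + 2 = 2.
GR = (1 − 1/5) × 2² / 8 = 0.8 × 4 / 8 = 0.4 dB.
Output = -20 − 0.4 = -20.4 dB.

-20.4 dB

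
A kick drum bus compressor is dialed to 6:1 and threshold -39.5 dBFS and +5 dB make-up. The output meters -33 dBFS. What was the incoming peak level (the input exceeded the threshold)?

-30.5 dBFS

Stripping the +5 dB make-up gives -38 dBFS at the gain stage.
Post-compression overshoot = -38 − (-39.5) = 1.5 dB.
Input overshoot = R × output overshoot = 9 dB → input = -39.5 + 9 = -30.5 dBFS.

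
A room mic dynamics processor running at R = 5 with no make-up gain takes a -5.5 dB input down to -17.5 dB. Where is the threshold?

Gain reduction = -5.5 − (-17.5) = 12 dB; output overshoot = GR / (R − 1) = 12 / 4 = 3 dB.
Threshold = output − output overshoot = -17.5 − 3 = -20.5 dB.

-20.5 dB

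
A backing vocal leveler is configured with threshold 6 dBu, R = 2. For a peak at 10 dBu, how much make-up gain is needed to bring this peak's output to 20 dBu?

The peak compresses to 6 + 4/2 = 8 dBu.
To reach 20 dBu requires 20 − 8 = 12 dB of make-up.

12 dB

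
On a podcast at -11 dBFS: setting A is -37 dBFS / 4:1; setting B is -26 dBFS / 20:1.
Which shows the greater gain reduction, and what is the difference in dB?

A: 26 dB over, compressed to 6.5 dB over, so 19.5 dB of GR.
B: 15 dB over, compressed to 0.75 dB over, so 14.25 dB of GR.
A reduces 5.25 dB more.

A, by 5.25 dB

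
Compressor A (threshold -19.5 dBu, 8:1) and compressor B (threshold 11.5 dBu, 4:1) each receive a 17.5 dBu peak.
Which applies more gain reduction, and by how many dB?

A, by 27.875 dB

A: GR = 37 − 37/8 = 32.375 dB.
B: GR = 6 − 6/4 = 4.5 dB.
A reduces 27.875 dB more.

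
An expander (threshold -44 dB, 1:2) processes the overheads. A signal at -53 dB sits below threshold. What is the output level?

Below threshold, a 1:2 expander applies gain = (2−1)×(T − x) of attenuation.
(2−1) × 9 = 9 dB, so output = -53 − 9 = -62 dB.

-62 dB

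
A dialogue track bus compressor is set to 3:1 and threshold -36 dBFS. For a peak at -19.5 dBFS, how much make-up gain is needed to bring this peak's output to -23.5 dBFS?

The peak compresses to -36 + 16.5/3 = -30.5 dBFS.
To reach -23.5 dBFS requires -23.5 − (-30.5) = 7 dB of make-up.

7 dB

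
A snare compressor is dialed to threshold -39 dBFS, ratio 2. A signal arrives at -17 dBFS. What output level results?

-28 dBFS

-17 dBFS sits 22 dB over threshold.
At 2:1 the overshoot is divided by 2, leaving 11 dB above threshold.
Output = -39 + 11 = -28 dBFS.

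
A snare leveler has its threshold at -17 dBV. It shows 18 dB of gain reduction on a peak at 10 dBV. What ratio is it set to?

3:1

Input overshoot = 10 − (-17) = 27 dB.
Output overshoot = 27 − 18 = 9 dB.
Ratio = input overshoot / output overshoot = 27 / 9 = 3.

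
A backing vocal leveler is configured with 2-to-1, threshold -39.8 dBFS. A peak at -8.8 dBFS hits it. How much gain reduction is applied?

15.5 dB

-8.8 dBFS exceeds the threshold by 31 dB.
At 2:1, output sits 31/2 = 15.5 dB above threshold.
Gain reduction = 31 − 15.5 = 15.5 dB.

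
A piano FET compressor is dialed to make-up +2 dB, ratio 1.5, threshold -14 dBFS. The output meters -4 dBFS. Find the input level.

Stripping the +2 dB make-up gives -6 dBFS at the gain stage.
The compressed level sits -6 − (-14) = 8 dB over threshold.
Before 1.5:1 compression the overshoot was 8 × 1.5 = 12 dB, so input = -14 + 12 = -2 dBFS.

-2 dBFS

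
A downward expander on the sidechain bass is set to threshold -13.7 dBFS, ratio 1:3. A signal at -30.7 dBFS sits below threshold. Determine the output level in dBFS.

Undershoot = (-13.7) − (-30.7) = 17 dB.
At 1:3, that expands to 51 dB under threshold.
Output = -13.7 − 51 = -64.7 dBFS.

-64.7 dBFS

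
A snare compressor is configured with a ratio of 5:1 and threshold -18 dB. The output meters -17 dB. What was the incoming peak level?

That's 1 dB above the -18 dB threshold.
Undo the ratio: input overshoot = 1 × 5 = 5 dB, giving input = -13 dB.

-13 dB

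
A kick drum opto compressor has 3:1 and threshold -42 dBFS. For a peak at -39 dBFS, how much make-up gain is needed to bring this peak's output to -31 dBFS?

10 dB

Overshoot 3 dB → 3/3 = 1 dB after compression, so the compressed level is -42 + 1 = -41 dBFS.
Make-up = target − compressed = -31 − (-41) = 10 dB.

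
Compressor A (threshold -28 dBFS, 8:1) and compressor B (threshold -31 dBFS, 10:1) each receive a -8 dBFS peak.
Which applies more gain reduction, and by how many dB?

B, by 3.2 dB

A: GR = 20 − 20/8 = 17.5 dB.
B: GR = 23 − 23/10 = 20.7 dB.
B reduces 3.2 dB more.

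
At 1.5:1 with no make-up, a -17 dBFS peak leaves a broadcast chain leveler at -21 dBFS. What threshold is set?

-29 dBFS

Input is 12 dB above T (since output overshoot × R = input overshoot: (-21 − T)·1.5 = -17 − T gives T = -29 dBFS).
Check: -29 + (-17 − (-29))/1.5 = -29 + 8 = -21 dBFS. ✓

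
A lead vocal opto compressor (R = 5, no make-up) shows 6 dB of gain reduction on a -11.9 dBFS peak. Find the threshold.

Input is 7.5 dB above T (since output overshoot × R = input overshoot: (-17.9 − T)·5 = -11.9 − T gives T = -19.4 dBFS).
Check: -19.4 + (-11.9 − (-19.4))/5 = -19.4 + 1.5 = -17.9 dBFS. ✓

-19.4 dBFS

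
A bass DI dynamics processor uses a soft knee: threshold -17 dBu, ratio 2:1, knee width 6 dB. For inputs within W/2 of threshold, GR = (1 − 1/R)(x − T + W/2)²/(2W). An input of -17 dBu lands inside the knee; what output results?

x − T + W/2 = -17 − (-17) + 3 = 3.
GR = (1 − 1/2) × 3² / 12 = 0.5 × 9 / 12 = 0.375 dB.
Output = -17 − 0.375 = -17.375 dBu.

-17.375 dBu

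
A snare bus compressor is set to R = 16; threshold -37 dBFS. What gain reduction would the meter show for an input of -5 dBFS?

The signal is 32 dB above threshold.
At 16:1, output sits 32/16 = 2 dB above threshold.
So the signal is attenuated by 32 − 2 = 30 dB.

30 dB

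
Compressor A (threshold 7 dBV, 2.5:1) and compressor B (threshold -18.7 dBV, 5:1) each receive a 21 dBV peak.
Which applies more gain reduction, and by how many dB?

A: 14 dB over, compressed to 5.6 dB over, so 8.4 dB of GR.
B: 39.7 dB over, compressed to 7.94 dB over, so 31.76 dB of GR.
B reduces 23.36 dB more.

B, by 23.36 dB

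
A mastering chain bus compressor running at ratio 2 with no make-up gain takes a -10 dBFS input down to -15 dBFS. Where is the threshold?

Let T be the threshold. Output overshoot = (input overshoot)/R, so -15 − T = (-10 − T)/2.
2·(-15 − T) = -10 − T → 1·T = -30 − (-10) = -20.
T = -20/1 = -20 dBFS.

-20 dBFS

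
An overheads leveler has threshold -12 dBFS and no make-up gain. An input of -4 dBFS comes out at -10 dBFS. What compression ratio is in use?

4:1

Input overshoot = -4 − (-12) = 8 dB; output overshoot = -10 − (-12) = 2 dB.
Ratio = 8 / 2 = 4.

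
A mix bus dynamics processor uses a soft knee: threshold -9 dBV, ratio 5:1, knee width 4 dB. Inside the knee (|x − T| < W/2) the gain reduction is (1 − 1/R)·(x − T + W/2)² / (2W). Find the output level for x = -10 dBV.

-10.1 dBV

x − T + W/2 = -10 − (-9) + 2 = 1.
GR = (1 − 1/5) × 1² / 8 = 0.8 × 1 / 8 = 0.1 dB.
Output = -10 − 0.1 = -10.1 dBV.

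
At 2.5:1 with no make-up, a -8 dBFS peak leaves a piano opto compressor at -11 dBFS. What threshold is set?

-13 dBFS

Gain reduction = -8 − (-11) = 3 dB; output overshoot = GR / (R − 1) = 3 / 1.5 = 2 dB.
Threshold = output − output overshoot = -11 − 2 = -13 dBFS.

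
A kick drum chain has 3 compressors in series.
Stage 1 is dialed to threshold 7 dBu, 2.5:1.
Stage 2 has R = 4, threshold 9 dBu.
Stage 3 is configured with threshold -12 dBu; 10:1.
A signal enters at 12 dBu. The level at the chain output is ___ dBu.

Stage 1: 12 dBu is 5 dB over 7 dBu; at 2.5:1 that becomes 2 dB over, giving 9 dBu.
Stage 2: below threshold (9 ≤ 9); passes unchanged; output 9 dBu.
Stage 3: 21 dB above -12 dBu, reduced 10:1 to 2.1 dB above → -9.9 dBu.

-9.9 dBu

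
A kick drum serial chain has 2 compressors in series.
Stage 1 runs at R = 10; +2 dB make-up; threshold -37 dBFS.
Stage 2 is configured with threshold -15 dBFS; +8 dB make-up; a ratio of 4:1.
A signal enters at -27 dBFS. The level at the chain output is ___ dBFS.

Stage 1: -27 dBFS is 10 dB over -37 dBFS; at 10:1 that becomes 1 dB over, giving -36 dBFS; +2 dB make-up → -34 dBFS.
Stage 2: -34 dBFS is at or below the -15 dBFS threshold — no compression; make-up brings it to -26 dBFS.

-26 dBFS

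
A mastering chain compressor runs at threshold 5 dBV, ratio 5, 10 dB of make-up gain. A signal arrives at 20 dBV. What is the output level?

Overshoot: 20 − 5 = 15 dB.
5:1 compression reduces that to 15/5 = 3 dB over.
That puts the output at 8 dBV; make-up adds 10 dB, giving 18 dBV.

18 dBV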